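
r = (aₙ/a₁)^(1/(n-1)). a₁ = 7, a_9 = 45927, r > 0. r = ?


r^(n-1) = aₙ/a₁
r^8 = 45927/7 = 6561
r = 6561^(1/8)
= ±3; taking r > 0 gives r = 3

r = 3


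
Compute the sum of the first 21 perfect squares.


n = 21
n(n+1)(2n+1)/6 = 21×22×43/6
= 19866/6 = 3311

Σk² = 3311


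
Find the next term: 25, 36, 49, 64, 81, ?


Pattern: perfect squares: n²
Terms: 25, 36, 49, 64, 81
Next term = 100

Next term = 100


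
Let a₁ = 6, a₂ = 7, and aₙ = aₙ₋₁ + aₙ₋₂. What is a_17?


Computing iteratively: 6, 7, 13, 20, 33, 53, 86, 139, 225, 364, 589, 953, ...
a_17 = 10569

a_17 = 10569


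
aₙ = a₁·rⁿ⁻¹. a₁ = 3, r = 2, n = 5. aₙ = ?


aₙ = a₁·r^(n-1)
= 3×2^4
= 3×16
= 48

a_5 = 48


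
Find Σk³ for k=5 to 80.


Σₖ₌5^80 k³ = [80·81/2]² − [4·5/2]²
= 10497600 − 100 = 10497500

Σk³ = 10497500


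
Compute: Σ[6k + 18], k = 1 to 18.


Σ(6k+18) = 6·Σk + 18·n
= 6·171 + 18·18
= 1026 + 324 = 1350

Σ = 1350


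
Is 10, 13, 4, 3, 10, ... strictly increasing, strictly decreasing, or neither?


Differences: 3, -9, -1, 7
Difference at position 1 is +3 (> 0) but position 2 is -9 (< 0) — sequence both rises and falls
→ NOT monotonic

Not monotonic


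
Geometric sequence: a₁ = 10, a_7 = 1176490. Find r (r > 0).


r^(n-1) = aₙ/a₁
r^6 = 1176490/10 = 117649
r = 117649^(1/6)
= ±7; taking r > 0 gives r = 7

r = 7


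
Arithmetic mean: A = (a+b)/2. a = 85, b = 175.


AM = (85 + 175)/2 = 260/2 = 130

AM = 130


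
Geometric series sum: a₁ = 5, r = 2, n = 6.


Sₙ = 5×(2^6 - 1)/(2 - 1)
= 5×(64 - 1)/1
= 5×63/1
= 315

S_6 = 315


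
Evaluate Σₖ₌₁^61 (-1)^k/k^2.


S = -1 + 1/4 - 1/9 + 1/16 - 1/25 + 1/36 - 1/49 + 1/64 ± ...
= -0.8226
(Full series converges to -π²/12 ≈ -0.8225)

S_61 = -0.8226


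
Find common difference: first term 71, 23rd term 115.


d = (aₙ - a₁)/(n-1)
= (115 - 71)/(23-1)
= 44/22 = 2

d = 2


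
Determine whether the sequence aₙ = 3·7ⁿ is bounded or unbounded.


aₙ = 3·7ⁿ → as n→∞, aₙ→∞ (since base 7 > 1)
No finite upper bound exists
The sequence is UNBOUNDED

Unbounded (aₙ → ∞ as n → ∞)


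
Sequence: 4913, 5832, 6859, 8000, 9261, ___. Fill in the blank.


Pattern: perfect cubes: n³
Terms: 4913, 5832, 6859, 8000, 9261
Next term = 10648

Next term = 10648


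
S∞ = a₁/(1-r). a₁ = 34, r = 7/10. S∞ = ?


S∞ = a₁/(1-r) = 34/(1 - 7/10)
= 34/(3/10)
= 340/3

S∞ = 340/3


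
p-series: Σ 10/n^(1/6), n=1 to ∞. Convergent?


p-series test: Σ c/n^p converges if p > 1, diverges if p ≤ 1 (constant c > 0 doesn't affect convergence).
p = 1/6
1/6 ≤ 1 → DIVERGES

Diverges (p = 1/6 ≤ 1)


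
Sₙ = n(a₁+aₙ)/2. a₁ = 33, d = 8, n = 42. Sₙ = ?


aₙ = 33 + (42-1)×8 = 361
Sₙ = n(a₁+aₙ)/2 = 42×(33+361)/2
= 42×394/2 = 8274

S_42 = 8274


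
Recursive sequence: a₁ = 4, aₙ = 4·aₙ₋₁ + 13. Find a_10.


Computing step by step:
a_1 = 4
a_2 = 29
a_3 = 129
a_4 = 529
a_5 = 2129
a_6 = 8529
a_7 = 34129
a_8 = 136529
a_9 = 546129
a_10 = 2184529


a_10 = 2184529


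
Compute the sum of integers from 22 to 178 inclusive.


Σₖ₌22^178 k = Σₖ₌₁^178 k − Σₖ₌₁^21 k
= 178·179/2 − 21·22/2
= 15931 − 231 = 15700

Σk = 15700


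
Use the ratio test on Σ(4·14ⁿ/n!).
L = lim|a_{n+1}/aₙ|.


aₙ = 4·14^n/n!
a_{n+1}/aₙ = 14^(n+1)/(n+1)! × n!/14^n  (constant 4 cancels)
= 14/(n+1)
L = lim(n→∞) 14/(n+1) = 0
L < 1 → series CONVERGES

Converges (ratio test: L = 0 < 1)


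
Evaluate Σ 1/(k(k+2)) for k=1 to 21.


1/(k(k+2)) = (1/2)·(1/k - 1/(k+2)) (partial fractions)
Telescoping: Σ = (1/2)·(1 + 1/2 - 1/22 - 1/23) = 357/506

Sum = 357/506


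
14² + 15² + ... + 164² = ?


Σₖ₌14^164 k² = Σₖ₌₁^164 k² − Σₖ₌₁^13 k²
= 164·165·329/6 − 13·14·27/6
= 1483790 − 819 = 1482971

Σk² = 1482971


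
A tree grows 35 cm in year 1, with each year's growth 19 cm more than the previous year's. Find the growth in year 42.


aₙ = a₁ + (n-1)d
= 35 + (42-1)×19
= 35 + 779
= 814

a_42 = 814


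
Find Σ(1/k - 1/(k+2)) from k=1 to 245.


Telescoping with gap 2: two head and two tail terms survive.
= (1 + 1/2) - (1/246 + 1/247)
= 3/2 - 1/246 - 1/247 = 45325/30381

Sum = 45325/30381


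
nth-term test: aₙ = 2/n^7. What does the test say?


lim(n→∞) 2/n^7 = 0
lim aₙ = 0 → nth-term test is INCONCLUSIVE
(Need other tests; this is actually a convergent p-series with p=7 > 1)

Inconclusive (lim aₙ = 0; need another test)


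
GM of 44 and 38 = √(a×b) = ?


GM = √(44×38) = √1672 = 40.8901

GM = 40.8901


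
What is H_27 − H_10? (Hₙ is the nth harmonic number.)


Σₖ₌11^27 1/k = 1/11 + 1/12 + 1/13 + ... + 1/27
= 77300755793/80313433200
≈ 0.9625

Sum = 77300755793/80313433200 ≈ 0.9625


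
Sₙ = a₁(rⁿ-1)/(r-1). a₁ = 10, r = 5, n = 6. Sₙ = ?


Sₙ = 10×(5^6 - 1)/(5 - 1)
= 10×(15625 - 1)/4
= 10×15624/4
= 39060

S_6 = 39060


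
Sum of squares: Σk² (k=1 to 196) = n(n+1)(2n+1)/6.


n = 196
n(n+1)(2n+1)/6 = 196×197×393/6
= 15174516/6 = 2529086

Σk² = 2529086


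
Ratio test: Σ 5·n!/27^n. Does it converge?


aₙ = 5·n!/27^n
a_{n+1}/aₙ = (n+1)!/27^(n+1) × 27^n/n!  (constant 5 cancels)
= (n+1)/27
L = lim(n→∞) (n+1)/27 = ∞
L > 1 → series DIVERGES

Diverges (ratio test: L = ∞ > 1)


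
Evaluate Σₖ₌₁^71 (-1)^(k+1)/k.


S = 1 - 1/2 + 1/3 - 1/4 + 1/5 - 1/6 + 1/7 - 1/8 ± ...
= 0.7001
(Full series converges to +ln(2) ≈ +0.6931)

S_71 = 0.7001


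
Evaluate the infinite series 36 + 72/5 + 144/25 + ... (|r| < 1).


S∞ = a₁/(1-r) = 36/(1 - 2/5)
= 36/(3/5)
= 60

S∞ = 60


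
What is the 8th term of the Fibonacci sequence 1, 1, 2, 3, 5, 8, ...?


Fibonacci sequence: 1, 1, 2, 3, 5, 8, 13, 21
F(8) = 21

F(8) = 21


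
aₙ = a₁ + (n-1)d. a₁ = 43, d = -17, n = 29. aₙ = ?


aₙ = a₁ + (n-1)d
= 43 + (29-1)×-17
= 43 - 476
= -433

a_29 = -433


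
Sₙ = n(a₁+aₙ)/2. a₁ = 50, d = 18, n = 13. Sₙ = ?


aₙ = 50 + (13-1)×18 = 266
Sₙ = n(a₁+aₙ)/2 = 13×(50+266)/2
= 13×316/2 = 2054

S_13 = 2054


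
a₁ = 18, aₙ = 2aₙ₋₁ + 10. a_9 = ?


Computing step by step:
a_1 = 18
a_2 = 46
a_3 = 102
a_4 = 214
a_5 = 438
a_6 = 886
a_7 = 1782
a_8 = 3574
a_9 = 7158


a_9 = 7158


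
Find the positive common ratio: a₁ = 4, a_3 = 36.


r^(n-1) = aₙ/a₁
r^2 = 36/4 = 9
r = 9^(1/2)
= ±3; taking r > 0 gives r = 3

r = 3


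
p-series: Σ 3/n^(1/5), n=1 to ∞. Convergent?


p-series test: Σ c/n^p converges if p > 1, diverges if p ≤ 1 (constant c > 0 doesn't affect convergence).
p = 1/5
1/5 ≤ 1 → DIVERGES

Diverges (p = 1/5 ≤ 1)


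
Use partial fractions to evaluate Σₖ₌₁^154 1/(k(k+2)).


1/(k(k+2)) = (1/2)·(1/k - 1/(k+2)) (partial fractions)
Telescoping: Σ = (1/2)·(1 + 1/2 - 1/155 - 1/156) = 35959/48360

Sum = 35959/48360


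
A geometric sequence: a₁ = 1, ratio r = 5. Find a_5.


aₙ = a₁·r^(n-1)
= 1×5^4
= 1×625
= 625

a_5 = 625


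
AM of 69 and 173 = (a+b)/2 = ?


AM = (69 + 173)/2 = 242/2 = 121

AM = 121


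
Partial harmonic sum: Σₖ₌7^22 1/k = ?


Σₖ₌7^22 1/k = 1/7 + 1/8 + 1/9 + ... + 1/22
= 32094677/25865840
≈ 1.2408

Sum = 32094677/25865840 ≈ 1.2408


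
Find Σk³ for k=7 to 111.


Σₖ₌7^111 k³ = [111·112/2]² − [6·7/2]²
= 38638656 − 441 = 38638215

Σk³ = 38638215


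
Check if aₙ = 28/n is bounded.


a₁ = 28, a₂ = 28/2, a₃ = 28/3, ...
0 < aₙ ≤ 28 for all n ≥ 1
Lower bound: 0, Upper bound: 28
The sequence IS bounded

Bounded (0 < aₙ ≤ 28)


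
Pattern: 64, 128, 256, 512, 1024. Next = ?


Pattern: powers of 2: 2ⁿ
Terms: 64, 128, 256, 512, 1024
Next term = 2048

Next term = 2048


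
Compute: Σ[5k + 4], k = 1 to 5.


Σ(5k+4) = 5·Σk + 4·n
= 5·15 + 4·5
= 75 + 20 = 95

Σ = 95


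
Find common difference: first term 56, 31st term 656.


d = (aₙ - a₁)/(n-1)
= (656 - 56)/(31-1)
= 600/30 = 20

d = 20


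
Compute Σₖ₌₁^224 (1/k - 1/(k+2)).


Telescoping with gap 2: two head and two tail terms survive.
= (1 + 1/2) - (1/225 + 1/226)
= 3/2 - 1/225 - 1/226 = 37912/25425

Sum = 37912/25425


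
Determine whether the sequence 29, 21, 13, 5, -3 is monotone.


Differences: -8, -8, -8, -8
All differences < 0 → strictly DECREASING

Monotonically decreasing


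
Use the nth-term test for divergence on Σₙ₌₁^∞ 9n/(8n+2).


lim(n→∞) 9n/(8n+2) = 9/8 = 9/8  (divide numerator and denominator by n)
lim aₙ = 9/8 ≠ 0 → series DIVERGES

Diverges (lim aₙ = 9/8 ≠ 0)


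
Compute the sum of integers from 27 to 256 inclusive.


Σₖ₌27^256 k = Σₖ₌₁^256 k − Σₖ₌₁^26 k
= 256·257/2 − 26·27/2
= 32896 − 351 = 32545

Σk = 32545


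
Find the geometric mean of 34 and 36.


GM = √(34×36) = √1224 = 34.9857

GM = 34.9857


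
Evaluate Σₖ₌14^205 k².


Σₖ₌14^205 k² = Σₖ₌₁^205 k² − Σₖ₌₁^13 k²
= 205·206·411/6 − 13·14·27/6
= 2892755 − 819 = 2891936

Σk² = 2891936


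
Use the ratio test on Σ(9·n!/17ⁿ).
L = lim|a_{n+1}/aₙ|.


aₙ = 9·n!/17^n
a_{n+1}/aₙ = (n+1)!/17^(n+1) × 17^n/n!  (constant 9 cancels)
= (n+1)/17
L = lim(n→∞) (n+1)/17 = ∞
L > 1 → series DIVERGES

Diverges (ratio test: L = ∞ > 1)


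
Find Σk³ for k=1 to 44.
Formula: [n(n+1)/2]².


n(n+1)/2 = 44×45/2 = 990
Σk³ = 990² = 980100

Σk³ = 980100


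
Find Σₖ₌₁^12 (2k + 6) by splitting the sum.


Σ(2k+6) = 2·Σk + 6·n
= 2·78 + 6·12
= 156 + 72 = 228

Σ = 228


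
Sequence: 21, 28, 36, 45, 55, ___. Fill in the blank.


Pattern: triangular numbers: n(n+1)/2
Terms: 21, 28, 36, 45, 55
Next term = 66

Next term = 66


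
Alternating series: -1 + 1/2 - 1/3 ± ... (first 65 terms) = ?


S = -1 + 1/2 - 1/3 + 1/4 - 1/5 + 1/6 - 1/7 + 1/8 ± ...
= -0.7008
(Full series converges to -ln(2) ≈ -0.6931)

S_65 = -0.7008


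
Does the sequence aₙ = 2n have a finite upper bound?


aₙ = 2n → as n→∞, aₙ→∞
No finite upper bound exists
The sequence is UNBOUNDED

Unbounded (aₙ → ∞ as n → ∞)


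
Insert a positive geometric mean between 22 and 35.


GM = √(22×35) = √770 = 27.7489

GM = 27.7489


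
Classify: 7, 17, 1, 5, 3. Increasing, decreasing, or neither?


Differences: 10, -16, 4, -2
Difference at position 1 is +10 (> 0) but position 2 is -16 (< 0) — sequence both rises and falls
→ NOT monotonic

Not monotonic


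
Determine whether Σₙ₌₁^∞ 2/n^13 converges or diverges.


p-series test: Σ c/n^p converges if p > 1, diverges if p ≤ 1 (constant c > 0 doesn't affect convergence).
p = 13
13 > 1 → CONVERGES

Converges (p = 13 > 1)


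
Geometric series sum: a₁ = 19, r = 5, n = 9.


Sₙ = 19×(5^9 - 1)/(5 - 1)
= 19×(1953125 - 1)/4
= 19×1953124/4
= 9277339

S_9 = 9277339


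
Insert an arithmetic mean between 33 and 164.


AM = (33 + 164)/2 = 197/2 = 98.5

AM = 98.5


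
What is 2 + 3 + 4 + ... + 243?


Σₖ₌2^243 k = Σₖ₌₁^243 k − Σₖ₌₁^1 k
= 243·244/2 − 1·2/2
= 29646 − 1 = 29645

Σk = 29645


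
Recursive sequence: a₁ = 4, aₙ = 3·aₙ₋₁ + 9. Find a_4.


Computing step by step:
a_1 = 4
a_2 = 21
a_3 = 72
a_4 = 225


a_4 = 225


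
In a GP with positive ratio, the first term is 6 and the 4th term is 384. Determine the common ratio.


r^(n-1) = aₙ/a₁
r^3 = 384/6 = 64
r = 64^(1/3)
= 4

r = 4


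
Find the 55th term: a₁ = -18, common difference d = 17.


aₙ = a₁ + (n-1)d
= -18 + (55-1)×17
= -18 + 918
= 900

a_55 = 900


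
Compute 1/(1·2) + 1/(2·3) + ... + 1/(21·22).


1/(k(k+1)) = 1/k - 1/(k+1) (partial fractions)
Telescoping: Σ = 1 - 1/22 = 21/22

Sum = 21/22


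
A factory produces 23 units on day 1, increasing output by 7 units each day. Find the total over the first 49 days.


aₙ = 23 + (49-1)×7 = 359
Sₙ = n(a₁+aₙ)/2 = 49×(23+359)/2
= 49×382/2 = 9359

S_49 = 9359


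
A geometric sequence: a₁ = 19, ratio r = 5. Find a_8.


aₙ = a₁·r^(n-1)
= 19×5^7
= 19×78125
= 1484375

a_8 = 1484375


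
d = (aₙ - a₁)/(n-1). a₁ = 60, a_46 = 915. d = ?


d = (aₙ - a₁)/(n-1)
= (915 - 60)/(46-1)
= 855/45 = 19

d = 19


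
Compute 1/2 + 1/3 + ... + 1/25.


Σₖ₌2^25 1/k = 1/2 + 1/3 + 1/4 + ... + 1/25
= 25128807667/8923714800
≈ 2.816

Sum = 25128807667/8923714800 ≈ 2.816


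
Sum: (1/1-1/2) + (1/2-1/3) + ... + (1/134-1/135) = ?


Telescoping: adjacent terms cancel.
= 1/1 - 1/135
= 1 - 1/135 = 134/135

Sum = 134/135


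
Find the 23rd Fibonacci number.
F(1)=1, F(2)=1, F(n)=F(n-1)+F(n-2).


Fibonacci sequence: 1, 1, 2, 3, 5, 8, 13, 21, 34, 55, 89, ...
F(23) = 28657

F(23) = 28657


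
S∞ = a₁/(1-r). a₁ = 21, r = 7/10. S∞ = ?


S∞ = a₁/(1-r) = 21/(1 - 7/10)
= 21/(3/10)
= 70

S∞ = 70


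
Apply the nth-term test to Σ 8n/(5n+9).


lim(n→∞) 8n/(5n+9) = 8/5 = 8/5  (divide numerator and denominator by n)
lim aₙ = 8/5 ≠ 0 → series DIVERGES

Diverges (lim aₙ = 8/5 ≠ 0)


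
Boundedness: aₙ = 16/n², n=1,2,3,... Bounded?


a₁ = 16, a₂ = 16/4, a₃ = 16/9, ...
0 < aₙ ≤ 16 for all n ≥ 1
The sequence IS bounded

Bounded (0 < aₙ ≤ 16)


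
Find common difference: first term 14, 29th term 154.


d = (aₙ - a₁)/(n-1)
= (154 - 14)/(29-1)
= 140/28 = 5

d = 5


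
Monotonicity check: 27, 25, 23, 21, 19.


Differences: -2, -2, -2, -2
All differences < 0 → strictly DECREASING

Monotonically decreasing


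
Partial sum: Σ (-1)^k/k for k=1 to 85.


S = -1 + 1/2 - 1/3 + 1/4 - 1/5 + 1/6 - 1/7 + 1/8 ± ...
= -0.699
(Full series converges to -ln(2) ≈ -0.6931)

S_85 = -0.699


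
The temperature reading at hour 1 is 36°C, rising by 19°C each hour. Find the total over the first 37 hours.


aₙ = 36 + (37-1)×19 = 720
Sₙ = n(a₁+aₙ)/2 = 37×(36+720)/2
= 37×756/2 = 13986

S_37 = 13986


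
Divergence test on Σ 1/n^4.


lim(n→∞) 1/n^4 = 0
lim aₙ = 0 → nth-term test is INCONCLUSIVE
(Need other tests; this is actually a convergent p-series with p=4 > 1)

Inconclusive (lim aₙ = 0; need another test)


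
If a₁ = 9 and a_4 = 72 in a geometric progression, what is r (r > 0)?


r^(n-1) = aₙ/a₁
r^3 = 72/9 = 8
r = 8^(1/3)
= 2

r = 2


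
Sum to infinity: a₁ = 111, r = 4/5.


S∞ = a₁/(1-r) = 111/(1 - 4/5)
= 111/(1/5)
= 555

S∞ = 555


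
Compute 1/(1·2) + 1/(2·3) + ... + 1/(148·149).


1/(k(k+1)) = 1/k - 1/(k+1) (partial fractions)
Telescoping: Σ = 1 - 1/149 = 148/149

Sum = 148/149


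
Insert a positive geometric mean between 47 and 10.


GM = √(47×10) = √470 = 21.6795

GM = 21.6795


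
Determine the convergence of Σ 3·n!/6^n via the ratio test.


aₙ = 3·n!/6^n
a_{n+1}/aₙ = (n+1)!/6^(n+1) × 6^n/n!  (constant 3 cancels)
= (n+1)/6
L = lim(n→∞) (n+1)/6 = ∞
L > 1 → series DIVERGES

Diverges (ratio test: L = ∞ > 1)


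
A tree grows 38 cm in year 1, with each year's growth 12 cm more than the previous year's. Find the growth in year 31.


aₙ = a₁ + (n-1)d
= 38 + (31-1)×12
= 38 + 360
= 398

a_31 = 398


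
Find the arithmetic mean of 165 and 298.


AM = (165 + 298)/2 = 463/2 = 231.5

AM = 231.5


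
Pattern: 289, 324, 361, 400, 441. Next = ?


Pattern: perfect squares: n²
Terms: 289, 324, 361, 400, 441
Next term = 484

Next term = 484


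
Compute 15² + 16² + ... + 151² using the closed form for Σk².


Σₖ₌15^151 k² = Σₖ₌₁^151 k² − Σₖ₌₁^14 k²
= 151·152·303/6 − 14·15·29/6
= 1159076 − 1015 = 1158061

Σk² = 1158061


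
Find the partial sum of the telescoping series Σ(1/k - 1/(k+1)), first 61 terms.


Telescoping: adjacent terms cancel.
= 1/1 - 1/62
= 1 - 1/62 = 61/62

Sum = 61/62


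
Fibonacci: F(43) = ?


Fibonacci sequence: 1, 1, 2, 3, 5, 8, 13, 21, 34, 55, 89, ...
F(43) = 433494437

F(43) = 433494437


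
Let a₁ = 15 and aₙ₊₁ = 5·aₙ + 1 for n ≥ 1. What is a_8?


Computing step by step:
a_1 = 15
a_2 = 76
a_3 = 381
a_4 = 1906
a_5 = 9531
a_6 = 47656
a_7 = 238281
a_8 = 1191406


a_8 = 1191406


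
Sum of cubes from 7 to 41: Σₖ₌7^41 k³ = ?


Σₖ₌7^41 k³ = [41·42/2]² − [6·7/2]²
= 741321 − 441 = 740880

Σk³ = 740880


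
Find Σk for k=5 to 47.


Σₖ₌5^47 k = Σₖ₌₁^47 k − Σₖ₌₁^4 k
= 47·48/2 − 4·5/2
= 1128 − 10 = 1118

Σk = 1118


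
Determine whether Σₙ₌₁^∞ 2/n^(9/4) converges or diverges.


p-series test: Σ c/n^p converges if p > 1, diverges if p ≤ 1 (constant c > 0 doesn't affect convergence).
p = 9/4
9/4 > 1 → CONVERGES

Converges (p = 9/4 > 1)


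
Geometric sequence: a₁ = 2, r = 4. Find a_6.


aₙ = a₁·r^(n-1)
= 2×4^5
= 2×1024
= 2048

a_6 = 2048


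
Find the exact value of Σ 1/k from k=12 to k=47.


Σₖ₌12^47 1/k = 1/12 + 1/13 + 1/14 + ... + 1/47
= 627816166374159054023/442720643463713815200
≈ 1.4181

Sum = 627816166374159054023/442720643463713815200 ≈ 1.4181


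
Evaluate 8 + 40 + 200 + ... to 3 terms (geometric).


Sₙ = 8×(5^3 - 1)/(5 - 1)
= 8×(125 - 1)/4
= 8×124/4
= 248

S_3 = 248


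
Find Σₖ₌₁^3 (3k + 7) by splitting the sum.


Σ(3k+7) = 3·Σk + 7·n
= 3·6 + 7·3
= 18 + 21 = 39

Σ = 39


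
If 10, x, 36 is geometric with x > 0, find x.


GM = √(10×36) = √360 = 18.9737

GM = 18.9737


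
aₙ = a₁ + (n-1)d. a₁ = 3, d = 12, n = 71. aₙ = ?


aₙ = a₁ + (n-1)d
= 3 + (71-1)×12
= 3 + 840
= 843

a_71 = 843


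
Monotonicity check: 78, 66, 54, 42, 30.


Differences: -12, -12, -12, -12
All differences < 0 → strictly DECREASING

Monotonically decreasing


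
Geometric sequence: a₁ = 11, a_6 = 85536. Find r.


r^(n-1) = aₙ/a₁
r^5 = 85536/11 = 7776
r = 7776^(1/5)
= 6

r = 6


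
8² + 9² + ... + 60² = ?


Σₖ₌8^60 k² = Σₖ₌₁^60 k² − Σₖ₌₁^7 k²
= 60·61·121/6 − 7·8·15/6
= 73810 − 140 = 73670

Σk² = 73670


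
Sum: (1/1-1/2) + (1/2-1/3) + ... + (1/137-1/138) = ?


Telescoping: adjacent terms cancel.
= 1/1 - 1/138
= 1 - 1/138 = 137/138

Sum = 137/138


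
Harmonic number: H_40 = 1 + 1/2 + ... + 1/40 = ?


H_40 = 1/1 + 1/2 + 1/3 + ... + 1/40
= 2078178381193813/485721041551200
≈ 4.2785

H_40 = 2078178381193813/485721041551200 ≈ 4.2785


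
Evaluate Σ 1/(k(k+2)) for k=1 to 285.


1/(k(k+2)) = (1/2)·(1/k - 1/(k+2)) (partial fractions)
Telescoping: Σ = (1/2)·(1 + 1/2 - 1/286 - 1/287) = 61275/82082

Sum = 61275/82082


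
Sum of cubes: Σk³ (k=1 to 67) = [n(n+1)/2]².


n(n+1)/2 = 67×68/2 = 2278
Σk³ = 2278² = 5189284

Σk³ = 5189284


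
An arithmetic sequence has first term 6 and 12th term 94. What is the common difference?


d = (aₙ - a₁)/(n-1)
= (94 - 6)/(12-1)
= 88/11 = 8

d = 8


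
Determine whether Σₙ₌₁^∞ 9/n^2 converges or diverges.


p-series test: Σ c/n^p converges if p > 1, diverges if p ≤ 1 (constant c > 0 doesn't affect convergence).
p = 2
2 > 1 → CONVERGES

Converges (p = 2 > 1)


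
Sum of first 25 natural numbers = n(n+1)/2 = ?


n(n+1)/2 = 25×26/2 = 650/2 = 325

Σk = 325


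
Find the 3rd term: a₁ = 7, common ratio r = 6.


aₙ = a₁·r^(n-1)
= 7×6^2
= 7×36
= 252

a_3 = 252


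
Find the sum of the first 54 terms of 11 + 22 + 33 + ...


aₙ = 11 + (54-1)×11 = 594
Sₙ = n(a₁+aₙ)/2 = 54×(11+594)/2
= 54×605/2 = 16335

S_54 = 16335


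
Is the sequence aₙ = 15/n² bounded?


a₁ = 15, a₂ = 15/4, a₃ = 15/9, ...
0 < aₙ ≤ 15 for all n ≥ 1
The sequence IS bounded

Bounded (0 < aₙ ≤ 15)


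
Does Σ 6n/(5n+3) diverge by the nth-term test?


lim(n→∞) 6n/(5n+3) = 6/5 = 6/5  (divide numerator and denominator by n)
lim aₙ = 6/5 ≠ 0 → series DIVERGES

Diverges (lim aₙ = 6/5 ≠ 0)


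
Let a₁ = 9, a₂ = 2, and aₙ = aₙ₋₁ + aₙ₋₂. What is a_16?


Computing iteratively: 9, 2, 11, 13, 24, 37, 61, 98, 159, 257, 416, 673, ...
a_16 = 4613

a_16 = 4613


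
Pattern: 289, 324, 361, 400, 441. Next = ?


Pattern: perfect squares: n²
Terms: 289, 324, 361, 400, 441
Next term = 484

Next term = 484


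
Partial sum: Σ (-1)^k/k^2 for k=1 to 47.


S = -1 + 1/4 - 1/9 + 1/16 - 1/25 + 1/36 - 1/49 + 1/64 ± ...
= -0.8227
(Full series converges to -π²/12 ≈ -0.8225)

S_47 = -0.8227


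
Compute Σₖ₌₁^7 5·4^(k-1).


Sₙ = 5×(4^7 - 1)/(4 - 1)
= 5×(16384 - 1)/3
= 5×16383/3
= 27305

S_7 = 27305


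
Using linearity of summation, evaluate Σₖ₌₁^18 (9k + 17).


Σ(9k+17) = 9·Σk + 17·n
= 9·171 + 17·18
= 1539 + 306 = 1845

Σ = 1845


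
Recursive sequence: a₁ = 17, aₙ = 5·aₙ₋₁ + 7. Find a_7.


Computing step by step:
a_1 = 17
a_2 = 92
a_3 = 467
a_4 = 2342
a_5 = 11717
a_6 = 58592
a_7 = 292967


a_7 = 292967


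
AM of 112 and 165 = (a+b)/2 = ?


AM = (112 + 165)/2 = 277/2 = 138.5

AM = 138.5


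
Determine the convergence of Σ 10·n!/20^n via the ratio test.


aₙ = 10·n!/20^n
a_{n+1}/aₙ = (n+1)!/20^(n+1) × 20^n/n!  (constant 10 cancels)
= (n+1)/20
L = lim(n→∞) (n+1)/20 = ∞
L > 1 → series DIVERGES

Diverges (ratio test: L = ∞ > 1)


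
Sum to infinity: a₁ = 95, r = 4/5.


S∞ = a₁/(1-r) = 95/(1 - 4/5)
= 95/(1/5)
= 475

S∞ = 475


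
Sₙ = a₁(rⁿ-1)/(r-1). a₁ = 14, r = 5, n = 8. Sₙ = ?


Sₙ = 14×(5^8 - 1)/(5 - 1)
= 14×(390625 - 1)/4
= 14×390624/4
= 1367184

S_8 = 1367184


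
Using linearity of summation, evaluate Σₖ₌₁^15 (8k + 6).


Σ(8k+6) = 8·Σk + 6·n
= 8·120 + 6·15
= 960 + 90 = 1050

Σ = 1050


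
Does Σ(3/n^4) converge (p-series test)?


p-series test: Σ c/n^p converges if p > 1, diverges if p ≤ 1 (constant c > 0 doesn't affect convergence).
p = 4
4 > 1 → CONVERGES

Converges (p = 4 > 1)


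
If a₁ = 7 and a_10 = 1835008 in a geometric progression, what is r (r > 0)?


r^(n-1) = aₙ/a₁
r^9 = 1835008/7 = 262144
r = 262144^(1/9)
= 4

r = 4


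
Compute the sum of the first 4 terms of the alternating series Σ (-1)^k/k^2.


S = -1 + 1/4 - 1/9 + 1/16
= -0.7986
(Full series converges to -π²/12 ≈ -0.8225)

S_4 = -0.7986


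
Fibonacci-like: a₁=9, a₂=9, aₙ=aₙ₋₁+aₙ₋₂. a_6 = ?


Computing iteratively: 9, 9, 18, 27, 45, 72
a_6 = 72

a_6 = 72


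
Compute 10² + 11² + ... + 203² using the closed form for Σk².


Σₖ₌10^203 k² = Σₖ₌₁^203 k² − Σₖ₌₁^9 k²
= 203·204·407/6 − 9·10·19/6
= 2809114 − 285 = 2808829

Σk² = 2808829


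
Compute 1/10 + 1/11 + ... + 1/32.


Σₖ₌10^32 1/k = 1/10 + 1/11 + 1/12 + ... + 1/32
= 177548058726419/144403552893600
≈ 1.2295

Sum = 177548058726419/144403552893600 ≈ 1.2295


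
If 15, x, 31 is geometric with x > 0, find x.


GM = √(15×31) = √465 = 21.5639

GM = 21.5639


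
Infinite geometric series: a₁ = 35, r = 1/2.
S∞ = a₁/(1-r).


S∞ = a₁/(1-r) = 35/(1 - 1/2)
= 35/(1/2)
= 70

S∞ = 70


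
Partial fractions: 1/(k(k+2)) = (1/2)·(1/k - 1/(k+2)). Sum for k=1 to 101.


1/(k(k+2)) = (1/2)·(1/k - 1/(k+2)) (partial fractions)
Telescoping: Σ = (1/2)·(1 + 1/2 - 1/102 - 1/103) = 7777/10506

Sum = 7777/10506


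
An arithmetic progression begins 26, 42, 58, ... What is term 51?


aₙ = a₁ + (n-1)d
= 26 + (51-1)×16
= 26 + 800
= 826

a_51 = 826


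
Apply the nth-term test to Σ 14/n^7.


lim(n→∞) 14/n^7 = 0
lim aₙ = 0 → nth-term test is INCONCLUSIVE
(Need other tests; this is actually a convergent p-series with p=7 > 1)

Inconclusive (lim aₙ = 0; need another test)


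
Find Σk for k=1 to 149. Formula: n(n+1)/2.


n(n+1)/2 = 149×150/2 = 22350/2 = 11175

Σk = 11175


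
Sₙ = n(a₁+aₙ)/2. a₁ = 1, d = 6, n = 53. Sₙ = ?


aₙ = 1 + (53-1)×6 = 313
Sₙ = n(a₁+aₙ)/2 = 53×(1+313)/2
= 53×314/2 = 8321

S_53 = 8321


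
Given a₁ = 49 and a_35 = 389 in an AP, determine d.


d = (aₙ - a₁)/(n-1)
= (389 - 49)/(35-1)
= 340/34 = 10

d = 10


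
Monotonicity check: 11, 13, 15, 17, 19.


Differences: 2, 2, 2, 2
All differences > 0 → strictly INCREASING

Monotonically increasing


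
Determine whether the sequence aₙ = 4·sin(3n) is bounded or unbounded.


For all n, -1 ≤ sin(3n) ≤ 1, so -4 ≤ 4·sin(3n) ≤ 4
Lower bound: -4, Upper bound: 4
The sequence IS bounded

Bounded (-4 ≤ aₙ ≤ 4)


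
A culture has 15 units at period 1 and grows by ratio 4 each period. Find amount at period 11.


aₙ = a₁·r^(n-1)
= 15×4^10
= 15×1048576
= 15728640

a_11 = 15728640


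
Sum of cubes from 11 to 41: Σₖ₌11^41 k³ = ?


Σₖ₌11^41 k³ = [41·42/2]² − [10·11/2]²
= 741321 − 3025 = 738296

Σk³ = 738296


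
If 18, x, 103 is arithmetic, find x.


AM = (18 + 103)/2 = 121/2 = 60.5

AM = 60.5


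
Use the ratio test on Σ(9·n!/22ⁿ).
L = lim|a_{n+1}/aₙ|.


aₙ = 9·n!/22^n
a_{n+1}/aₙ = (n+1)!/22^(n+1) × 22^n/n!  (constant 9 cancels)
= (n+1)/22
L = lim(n→∞) (n+1)/22 = ∞
L > 1 → series DIVERGES

Diverges (ratio test: L = ∞ > 1)


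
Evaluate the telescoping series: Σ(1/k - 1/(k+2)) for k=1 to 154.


Telescoping with gap 2: two head and two tail terms survive.
= (1 + 1/2) - (1/155 + 1/156)
= 3/2 - 1/155 - 1/156 = 35959/24180

Sum = 35959/24180


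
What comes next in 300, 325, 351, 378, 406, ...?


Pattern: triangular numbers: n(n+1)/2
Terms: 300, 325, 351, 378, 406
Next term = 435

Next term = 435


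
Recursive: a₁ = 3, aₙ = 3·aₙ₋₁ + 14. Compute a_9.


Computing step by step:
a_1 = 3
a_2 = 23
a_3 = 83
a_4 = 263
a_5 = 803
a_6 = 2423
a_7 = 7283
a_8 = 21863
a_9 = 65603


a_9 = 65603


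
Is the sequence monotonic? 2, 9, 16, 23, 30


Differences: 7, 7, 7, 7
All differences > 0 → strictly INCREASING

Monotonically increasing


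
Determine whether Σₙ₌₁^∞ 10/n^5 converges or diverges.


p-series test: Σ c/n^p converges if p > 1, diverges if p ≤ 1 (constant c > 0 doesn't affect convergence).
p = 5
5 > 1 → CONVERGES

Converges (p = 5 > 1)


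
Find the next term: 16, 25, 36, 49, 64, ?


Pattern: perfect squares: n²
Terms: 16, 25, 36, 49, 64
Next term = 81

Next term = 81


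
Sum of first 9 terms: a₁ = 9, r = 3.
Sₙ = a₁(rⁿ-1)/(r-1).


Sₙ = 9×(3^9 - 1)/(3 - 1)
= 9×(19683 - 1)/2
= 9×19682/2
= 88569

S_9 = 88569


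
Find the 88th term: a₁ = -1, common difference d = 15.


aₙ = a₁ + (n-1)d
= -1 + (88-1)×15
= -1 + 1305
= 1304

a_88 = 1304


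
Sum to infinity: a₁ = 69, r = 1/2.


S∞ = a₁/(1-r) = 69/(1 - 1/2)
= 69/(1/2)
= 138

S∞ = 138


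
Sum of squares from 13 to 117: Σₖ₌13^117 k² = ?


Σₖ₌13^117 k² = Σₖ₌₁^117 k² − Σₖ₌₁^12 k²
= 117·118·235/6 − 12·13·25/6
= 540735 − 650 = 540085

Σk² = 540085


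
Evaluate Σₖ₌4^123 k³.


Σₖ₌4^123 k³ = [123·124/2]² − [3·4/2]²
= 58155876 − 36 = 58155840

Σk³ = 58155840


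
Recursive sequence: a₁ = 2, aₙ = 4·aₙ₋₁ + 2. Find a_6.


Computing step by step:
a_1 = 2
a_2 = 10
a_3 = 42
a_4 = 170
a_5 = 682
a_6 = 2730


a_6 = 2730


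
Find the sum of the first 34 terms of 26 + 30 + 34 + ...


aₙ = 26 + (34-1)×4 = 158
Sₙ = n(a₁+aₙ)/2 = 34×(26+158)/2
= 34×184/2 = 3128

S_34 = 3128


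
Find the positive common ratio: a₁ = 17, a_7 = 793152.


r^(n-1) = aₙ/a₁
r^6 = 793152/17 = 46656
r = 46656^(1/6)
= ±6; taking r > 0 gives r = 6

r = 6


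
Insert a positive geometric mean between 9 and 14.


GM = √(9×14) = √126 = 11.225

GM = 11.225


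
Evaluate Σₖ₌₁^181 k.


n(n+1)/2 = 181×182/2 = 32942/2 = 16471

Σk = 16471


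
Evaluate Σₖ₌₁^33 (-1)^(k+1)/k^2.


S = 1 - 1/4 + 1/9 - 1/16 + 1/25 - 1/36 + 1/49 - 1/64 ± ...
= 0.8229
(Full series converges to +π²/12 ≈ +0.8225)

S_33 = 0.8229


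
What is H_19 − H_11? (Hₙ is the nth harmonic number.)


Σₖ₌12^19 1/k = 1/12 + 1/13 + 1/14 + 1/15 + 1/16 + 1/17 + 1/18 + 1/19
= 11171129/21162960
≈ 0.5279

Sum = 11171129/21162960 ≈ 0.5279


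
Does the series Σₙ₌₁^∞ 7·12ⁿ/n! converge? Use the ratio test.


aₙ = 7·12^n/n!
a_{n+1}/aₙ = 12^(n+1)/(n+1)! × n!/12^n  (constant 7 cancels)
= 12/(n+1)
L = lim(n→∞) 12/(n+1) = 0
L < 1 → series CONVERGES

Converges (ratio test: L = 0 < 1)


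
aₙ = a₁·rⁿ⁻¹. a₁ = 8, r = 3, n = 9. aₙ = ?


aₙ = a₁·r^(n-1)
= 8×3^8
= 8×6561
= 52488

a_9 = 52488


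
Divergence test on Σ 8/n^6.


lim(n→∞) 8/n^6 = 0
lim aₙ = 0 → nth-term test is INCONCLUSIVE
(Need other tests; this is actually a convergent p-series with p=6 > 1)

Inconclusive (lim aₙ = 0; need another test)


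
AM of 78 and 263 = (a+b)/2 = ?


AM = (78 + 263)/2 = 341/2 = 170.5

AM = 170.5


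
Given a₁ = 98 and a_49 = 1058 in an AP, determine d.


d = (aₙ - a₁)/(n-1)
= (1058 - 98)/(49-1)
= 960/48 = 20

d = 20


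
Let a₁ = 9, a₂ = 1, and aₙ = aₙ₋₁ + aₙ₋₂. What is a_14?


Computing iteratively: 9, 1, 10, 11, 21, 32, 53, 85, 138, 223, 361, 584, ...
a_14 = 1529

a_14 = 1529


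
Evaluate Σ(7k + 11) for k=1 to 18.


Σ(7k+11) = 7·Σk + 11·n
= 7·171 + 11·18
= 1197 + 198 = 1395

Σ = 1395


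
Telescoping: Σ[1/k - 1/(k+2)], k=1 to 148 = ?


Telescoping with gap 2: two head and two tail terms survive.
= (1 + 1/2) - (1/149 + 1/150)
= 3/2 - 1/149 - 1/150 = 16613/11175

Sum = 16613/11175


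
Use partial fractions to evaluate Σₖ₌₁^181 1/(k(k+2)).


1/(k(k+2)) = (1/2)·(1/k - 1/(k+2)) (partial fractions)
Telescoping: Σ = (1/2)·(1 + 1/2 - 1/182 - 1/183) = 24797/33306

Sum = 24797/33306


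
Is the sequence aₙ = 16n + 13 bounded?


aₙ = 16n + 13 → as n→∞, aₙ→∞
No finite upper bound exists
The sequence is UNBOUNDED

Unbounded (aₙ → ∞ as n → ∞)


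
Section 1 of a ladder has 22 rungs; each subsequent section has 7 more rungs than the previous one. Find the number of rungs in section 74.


aₙ = a₁ + (n-1)d
= 22 + (74-1)×7
= 22 + 511
= 533

a_74 = 533


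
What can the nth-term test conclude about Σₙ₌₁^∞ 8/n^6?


lim(n→∞) 8/n^6 = 0
lim aₙ = 0 → nth-term test is INCONCLUSIVE
(Need other tests; this is actually a convergent p-series with p=6 > 1)

Inconclusive (lim aₙ = 0; need another test)


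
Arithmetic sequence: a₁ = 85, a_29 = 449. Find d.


d = (aₙ - a₁)/(n-1)
= (449 - 85)/(29-1)
= 364/28 = 13

d = 13


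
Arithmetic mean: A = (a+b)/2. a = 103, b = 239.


AM = (103 + 239)/2 = 342/2 = 171

AM = 171


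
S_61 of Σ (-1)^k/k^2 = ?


S = -1 + 1/4 - 1/9 + 1/16 - 1/25 + 1/36 - 1/49 + 1/64 ± ...
= -0.8226
(Full series converges to -π²/12 ≈ -0.8225)

S_61 = -0.8226


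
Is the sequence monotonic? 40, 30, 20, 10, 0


Differences: -10, -10, -10, -10
All differences < 0 → strictly DECREASING

Monotonically decreasing


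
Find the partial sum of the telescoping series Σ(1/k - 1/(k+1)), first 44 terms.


Telescoping: adjacent terms cancel.
= 1/1 - 1/45
= 1 - 1/45 = 44/45

Sum = 44/45


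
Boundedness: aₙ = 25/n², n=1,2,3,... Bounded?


a₁ = 25, a₂ = 25/4, a₃ = 25/9, ...
0 < aₙ ≤ 25 for all n ≥ 1
The sequence IS bounded

Bounded (0 < aₙ ≤ 25)


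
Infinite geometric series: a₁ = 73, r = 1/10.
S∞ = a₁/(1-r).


S∞ = a₁/(1-r) = 73/(1 - 1/10)
= 73/(9/10)
= 730/9

S∞ = 730/9


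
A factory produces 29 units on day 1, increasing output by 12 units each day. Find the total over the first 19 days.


aₙ = 29 + (19-1)×12 = 245
Sₙ = n(a₁+aₙ)/2 = 19×(29+245)/2
= 19×274/2 = 2603

S_19 = 2603


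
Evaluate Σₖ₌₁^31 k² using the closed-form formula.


n = 31
n(n+1)(2n+1)/6 = 31×32×63/6
= 62496/6 = 10416

Σk² = 10416


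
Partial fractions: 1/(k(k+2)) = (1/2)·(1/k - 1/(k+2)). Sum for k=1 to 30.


1/(k(k+2)) = (1/2)·(1/k - 1/(k+2)) (partial fractions)
Telescoping: Σ = (1/2)·(1 + 1/2 - 1/31 - 1/32) = 1425/1984

Sum = 1425/1984


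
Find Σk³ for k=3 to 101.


Σₖ₌3^101 k³ = [101·102/2]² − [2·3/2]²
= 26532801 − 9 = 26532792

Σk³ = 26532792


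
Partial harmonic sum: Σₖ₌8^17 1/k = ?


Σₖ₌8^17 1/k = 1/8 + 1/9 + 1/10 + 1/11 + 1/12 + 1/13 + 1/14 + 1/15 + 1/16 + 1/17
= 2074783/2450448
≈ 0.8467

Sum = 2074783/2450448 ≈ 0.8467


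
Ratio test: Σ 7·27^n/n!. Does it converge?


aₙ = 7·27^n/n!
a_{n+1}/aₙ = 27^(n+1)/(n+1)! × n!/27^n  (constant 7 cancels)
= 27/(n+1)
L = lim(n→∞) 27/(n+1) = 0
L < 1 → series CONVERGES

Converges (ratio test: L = 0 < 1)


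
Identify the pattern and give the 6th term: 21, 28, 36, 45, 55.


Pattern: triangular numbers: n(n+1)/2
Terms: 21, 28, 36, 45, 55
Next term = 66

Next term = 66


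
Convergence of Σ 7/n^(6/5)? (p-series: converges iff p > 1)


p-series test: Σ c/n^p converges if p > 1, diverges if p ≤ 1 (constant c > 0 doesn't affect convergence).
p = 6/5
6/5 > 1 → CONVERGES

Converges (p = 6/5 > 1)


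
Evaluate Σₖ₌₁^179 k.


n(n+1)/2 = 179×180/2 = 32220/2 = 16110

Σk = 16110


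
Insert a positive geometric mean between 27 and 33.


GM = √(27×33) = √891 = 29.8496

GM = 29.8496


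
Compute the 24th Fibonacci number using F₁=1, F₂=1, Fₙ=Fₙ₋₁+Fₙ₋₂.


Fibonacci sequence: 1, 1, 2, 3, 5, 8, 13, 21, 34, 55, 89, ...
F(24) = 46368

F(24) = 46368


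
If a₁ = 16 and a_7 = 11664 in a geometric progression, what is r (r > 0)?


r^(n-1) = aₙ/a₁
r^6 = 11664/16 = 729
r = 729^(1/6)
= ±3; taking r > 0 gives r = 3

r = 3


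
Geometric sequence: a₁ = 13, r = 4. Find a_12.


aₙ = a₁·r^(n-1)
= 13×4^11
= 13×4194304
= 54525952

a_12 = 54525952


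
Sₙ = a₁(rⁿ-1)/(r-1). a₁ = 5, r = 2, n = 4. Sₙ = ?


Sₙ = 5×(2^4 - 1)/(2 - 1)
= 5×(16 - 1)/1
= 5×15/1
= 75

S_4 = 75


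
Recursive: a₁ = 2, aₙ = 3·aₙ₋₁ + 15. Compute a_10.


Computing step by step:
a_1 = 2
a_2 = 21
a_3 = 78
a_4 = 249
a_5 = 762
a_6 = 2301
a_7 = 6918
a_8 = 20769
a_9 = 62322
a_10 = 186981


a_10 = 186981


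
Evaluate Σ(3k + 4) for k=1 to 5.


Σ(3k+4) = 3·Σk + 4·n
= 3·15 + 4·5
= 45 + 20 = 65

Σ = 65


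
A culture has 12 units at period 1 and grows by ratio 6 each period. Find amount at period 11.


aₙ = a₁·r^(n-1)
= 12×6^10
= 12×60466176
= 725594112

a_11 = 725594112


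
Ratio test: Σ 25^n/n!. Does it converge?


aₙ = 25^n/n!
a_{n+1}/aₙ = 25^(n+1)/(n+1)! × n!/25^n
= 25/(n+1)
L = lim(n→∞) 25/(n+1) = 0
L < 1 → series CONVERGES

Converges (ratio test: L = 0 < 1)


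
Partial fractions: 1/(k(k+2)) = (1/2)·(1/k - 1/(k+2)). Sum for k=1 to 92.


1/(k(k+2)) = (1/2)·(1/k - 1/(k+2)) (partial fractions)
Telescoping: Σ = (1/2)·(1 + 1/2 - 1/93 - 1/94) = 6463/8742

Sum = 6463/8742


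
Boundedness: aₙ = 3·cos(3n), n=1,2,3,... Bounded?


For all n, -1 ≤ cos(3n) ≤ 1, so -3 ≤ 3·cos(3n) ≤ 3
Lower bound: -3, Upper bound: 3
The sequence IS bounded

Bounded (-3 ≤ aₙ ≤ 3)


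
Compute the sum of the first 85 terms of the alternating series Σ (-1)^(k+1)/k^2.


S = 1 - 1/4 + 1/9 - 1/16 + 1/25 - 1/36 + 1/49 - 1/64 ± ...
= 0.8225
(Full series converges to +π²/12 ≈ +0.8225)

S_85 = 0.8225


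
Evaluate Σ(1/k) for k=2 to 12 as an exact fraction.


Σₖ₌2^12 1/k = 1/2 + 1/3 + 1/4 + ... + 1/12
= 58301/27720
≈ 2.1032

Sum = 58301/27720 ≈ 2.1032


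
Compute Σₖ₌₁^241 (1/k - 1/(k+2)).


Telescoping with gap 2: two head and two tail terms survive.
= (1 + 1/2) - (1/242 + 1/243)
= 3/2 - 1/242 - 1/243 = 43862/29403

Sum = 43862/29403


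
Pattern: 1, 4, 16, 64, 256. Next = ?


Pattern: geometric (r=4)
Terms: 1, 4, 16, 64, 256
Next term = 1024

Next term = 1024


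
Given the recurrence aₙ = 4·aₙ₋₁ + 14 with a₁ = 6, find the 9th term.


Computing step by step:
a_1 = 6
a_2 = 38
a_3 = 166
a_4 = 678
a_5 = 2726
a_6 = 10918
a_7 = 43686
a_8 = 174758
a_9 = 699046


a_9 = 699046


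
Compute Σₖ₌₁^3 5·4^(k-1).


Sₙ = 5×(4^3 - 1)/(4 - 1)
= 5×(64 - 1)/3
= 5×63/3
= 105

S_3 = 105


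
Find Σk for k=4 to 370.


Σₖ₌4^370 k = Σₖ₌₁^370 k − Σₖ₌₁^3 k
= 370·371/2 − 3·4/2
= 68635 − 6 = 68629

Σk = 68629


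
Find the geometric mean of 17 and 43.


GM = √(17×43) = √731 = 27.037

GM = 27.037


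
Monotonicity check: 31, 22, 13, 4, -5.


Differences: -9, -9, -9, -9
All differences < 0 → strictly DECREASING

Monotonically decreasing


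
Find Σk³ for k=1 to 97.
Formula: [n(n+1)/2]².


n(n+1)/2 = 97×98/2 = 4753
Σk³ = 4753² = 22591009

Σk³ = 22591009


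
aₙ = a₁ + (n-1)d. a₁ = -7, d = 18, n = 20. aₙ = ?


aₙ = a₁ + (n-1)d
= -7 + (20-1)×18
= -7 + 342
= 335

a_20 = 335


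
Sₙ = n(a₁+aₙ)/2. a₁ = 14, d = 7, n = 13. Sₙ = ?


aₙ = 14 + (13-1)×7 = 98
Sₙ = n(a₁+aₙ)/2 = 13×(14+98)/2
= 13×112/2 = 728

S_13 = 728


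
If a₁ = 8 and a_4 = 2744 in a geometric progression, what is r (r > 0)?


r^(n-1) = aₙ/a₁
r^3 = 2744/8 = 343
r = 343^(1/3)
= 7

r = 7


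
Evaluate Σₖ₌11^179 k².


Σₖ₌11^179 k² = Σₖ₌₁^179 k² − Σₖ₌₁^10 k²
= 179·180·359/6 − 10·11·21/6
= 1927830 − 385 = 1927445

Σk² = 1927445


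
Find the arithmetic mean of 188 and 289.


AM = (188 + 289)/2 = 477/2 = 238.5

AM = 238.5


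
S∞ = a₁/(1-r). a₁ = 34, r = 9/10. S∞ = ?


S∞ = a₁/(1-r) = 34/(1 - 9/10)
= 34/(1/10)
= 340

S∞ = 340


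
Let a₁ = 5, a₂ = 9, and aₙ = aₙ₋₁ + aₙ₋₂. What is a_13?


Computing iteratively: 5, 9, 14, 23, 37, 60, 97, 157, 254, 411, 665, 1076, ...
a_13 = 1741

a_13 = 1741


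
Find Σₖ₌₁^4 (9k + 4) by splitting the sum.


Σ(9k+4) = 9·Σk + 4·n
= 9·10 + 4·4
= 90 + 16 = 106

Σ = 106


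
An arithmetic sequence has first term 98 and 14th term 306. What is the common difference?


d = (aₙ - a₁)/(n-1)
= (306 - 98)/(14-1)
= 208/13 = 16

d = 16


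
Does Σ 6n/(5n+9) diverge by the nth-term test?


lim(n→∞) 6n/(5n+9) = 6/5 = 6/5  (divide numerator and denominator by n)
lim aₙ = 6/5 ≠ 0 → series DIVERGES

Diverges (lim aₙ = 6/5 ≠ 0)


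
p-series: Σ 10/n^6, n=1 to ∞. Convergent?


p-series test: Σ c/n^p converges if p > 1, diverges if p ≤ 1 (constant c > 0 doesn't affect convergence).
p = 6
6 > 1 → CONVERGES

Converges (p = 6 > 1)


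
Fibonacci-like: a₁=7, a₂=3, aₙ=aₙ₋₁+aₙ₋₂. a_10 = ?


Computing iteratively: 7, 3, 10, 13, 23, 36, 59, 95, 154, 249
a_10 = 249

a_10 = 249


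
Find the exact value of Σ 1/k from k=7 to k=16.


Σₖ₌7^16 1/k = 1/7 + 1/8 + 1/9 + 1/10 + 1/11 + 1/12 + 1/13 + 1/14 + 1/15 + 1/16
= 134159/144144
≈ 0.9307

Sum = 134159/144144 ≈ 0.9307


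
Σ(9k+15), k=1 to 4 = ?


Σ(9k+15) = 9·Σk + 15·n
= 9·10 + 15·4
= 90 + 60 = 150

Σ = 150


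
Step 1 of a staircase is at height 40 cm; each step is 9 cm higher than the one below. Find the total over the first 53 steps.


aₙ = 40 + (53-1)×9 = 508
Sₙ = n(a₁+aₙ)/2 = 53×(40+508)/2
= 53×548/2 = 14522

S_53 = 14522
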